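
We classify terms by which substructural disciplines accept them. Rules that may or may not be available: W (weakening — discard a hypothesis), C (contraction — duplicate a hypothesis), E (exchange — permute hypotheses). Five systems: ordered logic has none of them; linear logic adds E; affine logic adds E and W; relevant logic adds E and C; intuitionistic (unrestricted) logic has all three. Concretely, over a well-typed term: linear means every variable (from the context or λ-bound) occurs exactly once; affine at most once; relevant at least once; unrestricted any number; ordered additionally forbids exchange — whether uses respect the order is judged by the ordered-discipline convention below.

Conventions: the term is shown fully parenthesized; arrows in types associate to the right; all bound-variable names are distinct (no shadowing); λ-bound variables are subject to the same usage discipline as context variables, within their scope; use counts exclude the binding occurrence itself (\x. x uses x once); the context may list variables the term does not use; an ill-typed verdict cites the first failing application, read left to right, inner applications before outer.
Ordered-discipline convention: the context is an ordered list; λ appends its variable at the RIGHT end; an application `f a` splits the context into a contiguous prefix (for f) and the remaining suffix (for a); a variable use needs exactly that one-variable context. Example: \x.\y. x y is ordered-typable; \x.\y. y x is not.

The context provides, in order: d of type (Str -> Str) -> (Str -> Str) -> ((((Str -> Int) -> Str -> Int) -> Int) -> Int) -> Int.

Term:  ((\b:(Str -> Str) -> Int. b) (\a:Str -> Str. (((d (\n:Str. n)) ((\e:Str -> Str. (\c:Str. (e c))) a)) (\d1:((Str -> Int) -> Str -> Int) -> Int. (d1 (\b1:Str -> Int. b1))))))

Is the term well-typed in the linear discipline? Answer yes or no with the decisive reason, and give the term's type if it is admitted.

yes — single use per variable (d, b, a, n, e, c, d1, b1); term : (Str -> Str) -> Int
usage: d=1; b [bound]=1; a [bound]=1; n [bound]=1; e [bound]=1; c [bound]=1; d1 [bound]=1; b1 [bound]=1
uses in reading order: b, d, n, e, c, a, d1, b1
typing: ✓ — (Str -> Str) -> Int
summary: ordered ✓ · linear ✓ · affine ✓ · relevant ✓ · unrestricted ✓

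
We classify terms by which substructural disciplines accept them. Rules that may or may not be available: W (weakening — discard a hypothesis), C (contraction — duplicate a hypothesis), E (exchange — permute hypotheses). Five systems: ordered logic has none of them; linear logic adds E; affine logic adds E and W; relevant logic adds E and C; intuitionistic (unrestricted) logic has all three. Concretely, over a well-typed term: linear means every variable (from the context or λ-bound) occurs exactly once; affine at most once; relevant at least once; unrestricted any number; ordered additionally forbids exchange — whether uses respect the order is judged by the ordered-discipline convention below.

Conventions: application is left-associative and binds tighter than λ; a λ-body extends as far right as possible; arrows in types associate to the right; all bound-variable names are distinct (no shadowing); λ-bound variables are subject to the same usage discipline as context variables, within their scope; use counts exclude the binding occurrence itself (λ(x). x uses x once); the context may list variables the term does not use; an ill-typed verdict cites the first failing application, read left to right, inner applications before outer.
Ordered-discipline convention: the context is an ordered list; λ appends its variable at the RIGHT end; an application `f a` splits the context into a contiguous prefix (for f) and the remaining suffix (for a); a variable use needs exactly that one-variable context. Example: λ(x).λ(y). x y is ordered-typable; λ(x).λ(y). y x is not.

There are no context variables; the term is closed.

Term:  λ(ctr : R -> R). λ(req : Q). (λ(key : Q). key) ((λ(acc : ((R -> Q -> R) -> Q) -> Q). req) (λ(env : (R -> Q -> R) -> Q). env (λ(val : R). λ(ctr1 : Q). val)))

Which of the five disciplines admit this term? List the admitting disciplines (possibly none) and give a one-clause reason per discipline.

admitted in: affine, unrestricted
usage: ctr (λ-bound): 0×; req (λ-bound): 1×; key (λ-bound): 1×; acc (λ-bound): 0×; env (λ-bound): 1×; val (λ-bound): 1×; ctr1 (λ-bound): 0×
use order (left to right): key, req, env, val
typing: well-typed — term : (R -> R) -> Q -> Q
ordered: ✗, ctr, acc, ctr1 left unused
linear: ✗, ctr, acc, ctr1 left unused
affine: ✓, ctr, req, key, acc, env, val, ctr1: no repeats, contraction unneeded
relevant: ✗, ctr, acc, ctr1 left unused
unrestricted: ✓, simply typable at (R -> R) -> Q -> Q; W, C, E all held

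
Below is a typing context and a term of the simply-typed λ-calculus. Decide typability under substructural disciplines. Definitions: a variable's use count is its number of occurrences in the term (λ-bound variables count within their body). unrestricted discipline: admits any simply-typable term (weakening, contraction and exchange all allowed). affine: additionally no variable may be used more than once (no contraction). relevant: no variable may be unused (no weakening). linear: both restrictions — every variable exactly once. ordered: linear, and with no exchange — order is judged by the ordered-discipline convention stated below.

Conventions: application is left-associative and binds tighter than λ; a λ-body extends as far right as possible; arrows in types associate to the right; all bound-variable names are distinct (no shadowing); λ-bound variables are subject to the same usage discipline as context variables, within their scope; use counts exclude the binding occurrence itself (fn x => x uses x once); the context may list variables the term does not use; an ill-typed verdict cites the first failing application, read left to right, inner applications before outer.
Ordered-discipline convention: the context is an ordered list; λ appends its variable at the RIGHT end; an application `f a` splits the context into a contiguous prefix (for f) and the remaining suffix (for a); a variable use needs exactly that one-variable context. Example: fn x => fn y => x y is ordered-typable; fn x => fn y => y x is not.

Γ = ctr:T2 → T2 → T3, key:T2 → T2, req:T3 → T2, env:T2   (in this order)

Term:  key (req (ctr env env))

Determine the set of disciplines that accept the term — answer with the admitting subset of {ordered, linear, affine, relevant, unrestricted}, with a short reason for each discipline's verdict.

admitted in: relevant, unrestricted
variable uses: ctr=1; key=1; req=1; env=2
order of uses: key, req, ctr, env, env
typing: the term checks, with type T2
ordered ✗ (needs contraction — env ×2)
linear ✗ (needs contraction — env ×2)
affine ✗ (needs contraction — env ×2)
relevant ✓ (at least one use each (ctr, key, req, env))
unrestricted ✓ (typability at T2 is all that's needed)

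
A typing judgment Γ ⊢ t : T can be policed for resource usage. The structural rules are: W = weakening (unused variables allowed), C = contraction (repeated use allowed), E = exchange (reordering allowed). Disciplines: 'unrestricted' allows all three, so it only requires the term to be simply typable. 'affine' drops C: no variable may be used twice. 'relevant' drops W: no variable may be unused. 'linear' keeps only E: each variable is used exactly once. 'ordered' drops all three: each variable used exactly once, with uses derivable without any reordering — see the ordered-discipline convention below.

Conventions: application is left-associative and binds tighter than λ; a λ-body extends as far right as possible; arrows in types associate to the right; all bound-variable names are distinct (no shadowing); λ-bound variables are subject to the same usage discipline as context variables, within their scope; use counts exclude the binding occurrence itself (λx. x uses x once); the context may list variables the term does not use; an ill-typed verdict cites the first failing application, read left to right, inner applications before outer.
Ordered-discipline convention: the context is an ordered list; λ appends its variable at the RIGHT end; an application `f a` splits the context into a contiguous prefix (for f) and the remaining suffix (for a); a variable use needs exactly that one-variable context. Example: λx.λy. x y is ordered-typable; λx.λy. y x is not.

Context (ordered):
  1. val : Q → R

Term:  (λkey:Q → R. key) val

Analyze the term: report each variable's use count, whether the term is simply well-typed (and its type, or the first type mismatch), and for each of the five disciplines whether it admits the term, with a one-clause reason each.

variable uses: val=1; key [bound]=1
use order (left to right): key, val
typing: well-typed at Q → R
ordered: ✓ — val, key once each; derivable with no W/C/E
linear: ✓ — val, key: one use apiece
affine: ✓ — at most one use each (val, key)
relevant: ✓ — at least one use each (val, key)
unrestricted: ✓ — type-checks (Q → R) and nothing is barred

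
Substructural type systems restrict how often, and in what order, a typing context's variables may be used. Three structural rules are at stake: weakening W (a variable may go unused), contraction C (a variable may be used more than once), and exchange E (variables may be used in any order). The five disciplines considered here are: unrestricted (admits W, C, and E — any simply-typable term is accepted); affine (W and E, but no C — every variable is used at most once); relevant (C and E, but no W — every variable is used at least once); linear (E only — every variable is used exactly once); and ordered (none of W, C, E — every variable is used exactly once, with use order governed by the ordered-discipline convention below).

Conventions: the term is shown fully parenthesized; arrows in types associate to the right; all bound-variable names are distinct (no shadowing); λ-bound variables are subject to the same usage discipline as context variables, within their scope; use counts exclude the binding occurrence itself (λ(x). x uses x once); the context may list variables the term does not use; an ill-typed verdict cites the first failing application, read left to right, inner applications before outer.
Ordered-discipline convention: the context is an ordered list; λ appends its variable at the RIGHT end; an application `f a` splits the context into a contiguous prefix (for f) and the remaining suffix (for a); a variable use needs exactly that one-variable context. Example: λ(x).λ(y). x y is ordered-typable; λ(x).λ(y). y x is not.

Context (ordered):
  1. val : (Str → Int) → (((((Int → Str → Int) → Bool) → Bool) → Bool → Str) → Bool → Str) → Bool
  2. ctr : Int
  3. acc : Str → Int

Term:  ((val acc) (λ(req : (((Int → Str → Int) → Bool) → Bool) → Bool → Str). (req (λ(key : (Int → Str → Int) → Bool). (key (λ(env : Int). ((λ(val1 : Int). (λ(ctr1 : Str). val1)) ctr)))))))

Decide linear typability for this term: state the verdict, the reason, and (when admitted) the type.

no — needs weakening: env, ctr1 unused
use counts: val ×1, ctr ×1, acc ×1, req (bound) ×1, key (bound) ×1, env (bound) ×0, val1 (bound) ×1, ctr1 (bound) ×0
left-to-right use order: val, acc, req, key, val1, ctr
typing: ✓ — Bool
across the five disciplines: ordered ✗ | linear ✗ | affine ✓ | relevant ✗ | unrestricted ✓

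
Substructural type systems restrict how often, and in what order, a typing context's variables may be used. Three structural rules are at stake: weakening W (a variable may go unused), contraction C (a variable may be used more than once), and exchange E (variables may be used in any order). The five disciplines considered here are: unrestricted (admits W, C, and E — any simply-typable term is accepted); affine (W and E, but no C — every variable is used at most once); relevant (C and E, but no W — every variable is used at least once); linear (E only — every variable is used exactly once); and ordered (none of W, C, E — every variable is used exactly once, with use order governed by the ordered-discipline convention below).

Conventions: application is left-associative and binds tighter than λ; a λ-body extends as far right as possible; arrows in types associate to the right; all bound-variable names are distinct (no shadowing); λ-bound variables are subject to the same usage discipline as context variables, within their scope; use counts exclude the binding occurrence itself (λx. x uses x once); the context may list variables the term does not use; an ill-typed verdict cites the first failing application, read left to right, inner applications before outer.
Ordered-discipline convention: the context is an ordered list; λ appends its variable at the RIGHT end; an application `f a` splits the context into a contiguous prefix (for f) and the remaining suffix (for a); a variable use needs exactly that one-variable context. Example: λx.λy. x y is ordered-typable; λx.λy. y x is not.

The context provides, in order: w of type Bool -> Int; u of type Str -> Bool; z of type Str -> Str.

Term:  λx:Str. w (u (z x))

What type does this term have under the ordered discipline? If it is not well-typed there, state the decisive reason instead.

term : Str -> Int
counts: w: 1, u: 1, z: 1, x [bound]: 1
use order (left to right): w, u, z, x
typing: ✓ — Str -> Int
all disciplines: ordered ✓, linear ✓, affine ✓, relevant ✓, unrestricted ✓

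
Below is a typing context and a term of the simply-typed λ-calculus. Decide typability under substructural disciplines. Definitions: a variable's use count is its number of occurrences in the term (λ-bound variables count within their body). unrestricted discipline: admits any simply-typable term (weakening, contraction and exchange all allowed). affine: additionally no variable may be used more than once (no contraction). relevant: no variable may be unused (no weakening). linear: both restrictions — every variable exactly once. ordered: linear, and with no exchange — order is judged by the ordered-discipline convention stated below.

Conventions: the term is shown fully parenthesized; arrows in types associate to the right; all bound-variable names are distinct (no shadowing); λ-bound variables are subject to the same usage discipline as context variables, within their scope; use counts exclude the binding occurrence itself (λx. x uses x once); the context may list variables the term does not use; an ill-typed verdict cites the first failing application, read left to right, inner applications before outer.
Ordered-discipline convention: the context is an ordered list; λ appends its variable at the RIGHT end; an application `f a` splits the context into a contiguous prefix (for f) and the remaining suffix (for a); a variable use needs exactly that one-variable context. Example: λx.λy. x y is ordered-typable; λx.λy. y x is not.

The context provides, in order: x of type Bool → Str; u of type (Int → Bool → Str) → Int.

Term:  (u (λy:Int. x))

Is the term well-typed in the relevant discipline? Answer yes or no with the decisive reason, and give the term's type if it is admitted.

no — y never used (weakening)
use counts: x=1, u=1, y (bound)=0
left-to-right use order: u, x
typing: the term checks, with type Int
per-discipline verdicts: ordered ✗ | linear ✗ | affine ✓ | relevant ✗ | unrestricted ✓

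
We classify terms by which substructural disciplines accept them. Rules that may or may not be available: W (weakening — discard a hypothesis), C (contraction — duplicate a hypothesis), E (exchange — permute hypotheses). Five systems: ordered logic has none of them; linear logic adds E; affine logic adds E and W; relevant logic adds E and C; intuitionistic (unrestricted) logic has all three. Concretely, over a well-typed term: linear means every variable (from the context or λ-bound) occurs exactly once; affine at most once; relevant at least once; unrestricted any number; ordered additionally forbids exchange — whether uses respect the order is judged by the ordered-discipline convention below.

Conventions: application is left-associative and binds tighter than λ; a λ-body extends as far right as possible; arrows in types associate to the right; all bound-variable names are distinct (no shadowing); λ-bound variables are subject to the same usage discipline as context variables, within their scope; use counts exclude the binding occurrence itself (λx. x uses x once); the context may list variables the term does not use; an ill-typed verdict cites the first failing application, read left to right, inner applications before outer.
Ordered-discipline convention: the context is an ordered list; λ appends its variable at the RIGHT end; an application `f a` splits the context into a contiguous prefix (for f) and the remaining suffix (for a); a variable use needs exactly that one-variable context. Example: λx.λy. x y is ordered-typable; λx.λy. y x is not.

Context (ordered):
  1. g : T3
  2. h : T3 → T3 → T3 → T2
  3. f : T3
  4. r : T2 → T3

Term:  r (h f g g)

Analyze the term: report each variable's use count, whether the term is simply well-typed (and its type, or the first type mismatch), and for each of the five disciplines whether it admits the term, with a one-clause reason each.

counts: g=2, h=1, f=1, r=1
left-to-right use order: r, h, f, g, g
typing: the term checks, with type T3
ordered: ✗ — g ×2 used more than once (contraction)
linear: ✗ — g ×2 used more than once (contraction)
affine: ✗ — g ×2 used more than once (contraction)
relevant: ✓ — g, h, f, r: all used, weakening unneeded
unrestricted: ✓ — simply typable at T3; W, C, E all held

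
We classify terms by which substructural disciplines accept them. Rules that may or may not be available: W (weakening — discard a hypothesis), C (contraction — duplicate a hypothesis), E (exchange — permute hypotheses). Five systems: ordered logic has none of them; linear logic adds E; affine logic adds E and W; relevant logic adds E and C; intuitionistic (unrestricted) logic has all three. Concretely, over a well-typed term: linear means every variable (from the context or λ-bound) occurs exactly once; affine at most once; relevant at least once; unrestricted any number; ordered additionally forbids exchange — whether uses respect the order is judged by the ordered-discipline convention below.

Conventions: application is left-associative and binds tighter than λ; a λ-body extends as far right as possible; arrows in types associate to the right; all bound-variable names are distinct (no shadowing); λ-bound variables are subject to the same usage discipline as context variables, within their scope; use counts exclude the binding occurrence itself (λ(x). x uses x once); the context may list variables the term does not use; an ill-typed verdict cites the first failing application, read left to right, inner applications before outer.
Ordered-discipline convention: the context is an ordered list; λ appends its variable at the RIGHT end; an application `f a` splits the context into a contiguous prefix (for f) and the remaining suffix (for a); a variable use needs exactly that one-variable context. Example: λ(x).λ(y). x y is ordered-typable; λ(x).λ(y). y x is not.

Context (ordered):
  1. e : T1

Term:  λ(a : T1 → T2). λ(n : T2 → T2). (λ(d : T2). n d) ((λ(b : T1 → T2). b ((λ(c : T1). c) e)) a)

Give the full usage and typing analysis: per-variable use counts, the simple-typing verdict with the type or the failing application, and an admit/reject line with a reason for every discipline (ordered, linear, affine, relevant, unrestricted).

usage: e ×1, a [bound] ×1, n [bound] ×1, d [bound] ×1, b [bound] ×1, c [bound] ×1
use order (left to right): n, d, b, c, e, a
typing: the term checks, with type (T1 → T2) → (T2 → T2) → T2
ordered: ✗ — needs exchange: uses follow n, d, b, c, e, a
linear: ✓ — e, a, n, d, b, c: one use apiece
affine: ✓ — no duplicate uses among e, a, n, d, b, c
relevant: ✓ — at least one use each (e, a, n, d, b, c)
unrestricted: ✓ — type-checks ((T1 → T2) → (T2 → T2) → T2) and nothing is barred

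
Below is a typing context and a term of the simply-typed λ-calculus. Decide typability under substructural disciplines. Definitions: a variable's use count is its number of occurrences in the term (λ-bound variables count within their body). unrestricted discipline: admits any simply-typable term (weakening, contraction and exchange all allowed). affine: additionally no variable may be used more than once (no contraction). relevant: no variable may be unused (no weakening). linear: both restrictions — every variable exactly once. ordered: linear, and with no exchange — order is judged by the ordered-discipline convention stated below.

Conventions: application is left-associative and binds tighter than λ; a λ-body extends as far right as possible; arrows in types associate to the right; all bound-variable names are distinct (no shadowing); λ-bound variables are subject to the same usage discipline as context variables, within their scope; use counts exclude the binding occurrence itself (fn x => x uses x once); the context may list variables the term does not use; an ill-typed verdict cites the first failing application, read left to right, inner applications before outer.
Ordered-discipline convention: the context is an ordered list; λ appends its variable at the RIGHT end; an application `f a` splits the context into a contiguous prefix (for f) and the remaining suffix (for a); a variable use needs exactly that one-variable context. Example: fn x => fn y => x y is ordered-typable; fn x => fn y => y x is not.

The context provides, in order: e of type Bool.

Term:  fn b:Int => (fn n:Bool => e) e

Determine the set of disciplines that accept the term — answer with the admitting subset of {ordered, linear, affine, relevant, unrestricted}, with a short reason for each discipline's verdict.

admitting disciplines: unrestricted
use counts: e=2; b (bound)=0; n (bound)=0
uses in reading order: e, e
typing: ✓ — Int -> Bool
ordered ✗ (needs contraction — e ×2; needs weakening: b, n unused)
linear ✗ (needs contraction — e ×2; needs weakening: b, n unused)
affine ✗ (needs contraction — e ×2)
relevant ✗ (needs weakening: b, n unused)
unrestricted ✓ (typability at Int -> Bool is all that's needed)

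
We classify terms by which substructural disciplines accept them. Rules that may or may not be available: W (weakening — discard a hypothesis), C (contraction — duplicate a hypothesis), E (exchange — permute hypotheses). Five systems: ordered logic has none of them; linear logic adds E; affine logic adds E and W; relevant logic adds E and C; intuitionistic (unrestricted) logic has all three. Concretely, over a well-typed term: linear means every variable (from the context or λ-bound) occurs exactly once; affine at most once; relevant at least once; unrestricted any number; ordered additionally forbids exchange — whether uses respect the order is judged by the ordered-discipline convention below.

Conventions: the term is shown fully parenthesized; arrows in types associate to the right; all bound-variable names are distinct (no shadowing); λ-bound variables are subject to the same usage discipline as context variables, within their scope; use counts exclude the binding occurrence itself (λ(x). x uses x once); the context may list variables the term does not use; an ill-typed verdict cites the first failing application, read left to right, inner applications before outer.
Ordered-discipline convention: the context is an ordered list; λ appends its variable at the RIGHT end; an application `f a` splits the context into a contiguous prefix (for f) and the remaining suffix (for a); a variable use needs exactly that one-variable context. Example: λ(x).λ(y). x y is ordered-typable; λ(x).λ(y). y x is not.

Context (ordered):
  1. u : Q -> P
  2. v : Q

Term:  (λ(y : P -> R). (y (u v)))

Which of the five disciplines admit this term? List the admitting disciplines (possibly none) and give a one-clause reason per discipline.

admitting disciplines: linear, affine, relevant, unrestricted
counts: u: 1×, v: 1×, y (bound): 1×
order of uses: y, u, v
typing: well-typed at (P -> R) -> R
ordered ✗ (no contiguous prefix/suffix split fits y, u, v)
linear ✓ (exactly-once usage across u, v, y)
affine ✓ (none of u, v, y used more than once)
relevant ✓ (none of u, v, y goes unused)
unrestricted ✓ (simply typable at (P -> R) -> R; W, C, E all held)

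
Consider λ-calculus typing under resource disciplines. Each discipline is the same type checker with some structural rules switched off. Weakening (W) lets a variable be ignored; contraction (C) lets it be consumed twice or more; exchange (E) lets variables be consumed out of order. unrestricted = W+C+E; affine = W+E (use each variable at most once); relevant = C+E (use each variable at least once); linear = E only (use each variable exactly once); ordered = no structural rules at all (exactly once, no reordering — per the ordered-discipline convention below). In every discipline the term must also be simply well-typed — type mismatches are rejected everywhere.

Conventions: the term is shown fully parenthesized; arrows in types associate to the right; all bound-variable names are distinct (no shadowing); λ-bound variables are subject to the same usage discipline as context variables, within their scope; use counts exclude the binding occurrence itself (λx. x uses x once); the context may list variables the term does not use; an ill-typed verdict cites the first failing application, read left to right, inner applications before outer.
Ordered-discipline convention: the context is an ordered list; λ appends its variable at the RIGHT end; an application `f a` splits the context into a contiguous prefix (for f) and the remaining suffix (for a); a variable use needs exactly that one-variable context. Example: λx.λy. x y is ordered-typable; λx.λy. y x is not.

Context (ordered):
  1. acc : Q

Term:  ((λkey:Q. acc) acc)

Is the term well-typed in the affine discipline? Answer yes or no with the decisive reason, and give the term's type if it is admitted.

no — uses contraction: acc ×2
variable uses: acc: 2; key (bound): 0
use order (left to right): acc, acc
typing: ✓ — Q
summary: ordered ✗, linear ✗, affine ✗, relevant ✗, unrestricted ✓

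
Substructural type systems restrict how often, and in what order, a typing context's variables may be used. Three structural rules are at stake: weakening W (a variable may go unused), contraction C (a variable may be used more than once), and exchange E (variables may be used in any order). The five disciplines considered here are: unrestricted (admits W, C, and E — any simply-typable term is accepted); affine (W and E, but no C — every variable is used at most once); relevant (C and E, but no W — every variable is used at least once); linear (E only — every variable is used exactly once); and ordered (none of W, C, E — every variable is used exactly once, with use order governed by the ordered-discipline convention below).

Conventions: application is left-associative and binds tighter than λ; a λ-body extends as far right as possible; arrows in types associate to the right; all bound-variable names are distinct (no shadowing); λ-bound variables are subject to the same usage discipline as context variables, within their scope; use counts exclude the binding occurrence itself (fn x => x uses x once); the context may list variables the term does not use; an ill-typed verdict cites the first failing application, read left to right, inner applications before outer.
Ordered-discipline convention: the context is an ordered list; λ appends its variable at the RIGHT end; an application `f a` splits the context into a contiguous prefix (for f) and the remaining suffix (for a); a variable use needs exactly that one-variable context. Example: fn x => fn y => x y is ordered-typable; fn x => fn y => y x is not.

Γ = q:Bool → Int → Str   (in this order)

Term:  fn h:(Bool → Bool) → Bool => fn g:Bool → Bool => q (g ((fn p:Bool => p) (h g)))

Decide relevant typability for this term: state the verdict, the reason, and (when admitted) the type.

yes — none of q, h, g, p goes unused; term : ((Bool → Bool) → Bool) → (Bool → Bool) → Int → Str
variable uses: q=1; h (λ-bound)=1; g (λ-bound)=2; p (λ-bound)=1
uses in reading order: q, g, p, h, g
typing: ✓ — ((Bool → Bool) → Bool) → (Bool → Bool) → Int → Str
across the five disciplines: ordered ✗, linear ✗, affine ✗, relevant ✓, unrestricted ✓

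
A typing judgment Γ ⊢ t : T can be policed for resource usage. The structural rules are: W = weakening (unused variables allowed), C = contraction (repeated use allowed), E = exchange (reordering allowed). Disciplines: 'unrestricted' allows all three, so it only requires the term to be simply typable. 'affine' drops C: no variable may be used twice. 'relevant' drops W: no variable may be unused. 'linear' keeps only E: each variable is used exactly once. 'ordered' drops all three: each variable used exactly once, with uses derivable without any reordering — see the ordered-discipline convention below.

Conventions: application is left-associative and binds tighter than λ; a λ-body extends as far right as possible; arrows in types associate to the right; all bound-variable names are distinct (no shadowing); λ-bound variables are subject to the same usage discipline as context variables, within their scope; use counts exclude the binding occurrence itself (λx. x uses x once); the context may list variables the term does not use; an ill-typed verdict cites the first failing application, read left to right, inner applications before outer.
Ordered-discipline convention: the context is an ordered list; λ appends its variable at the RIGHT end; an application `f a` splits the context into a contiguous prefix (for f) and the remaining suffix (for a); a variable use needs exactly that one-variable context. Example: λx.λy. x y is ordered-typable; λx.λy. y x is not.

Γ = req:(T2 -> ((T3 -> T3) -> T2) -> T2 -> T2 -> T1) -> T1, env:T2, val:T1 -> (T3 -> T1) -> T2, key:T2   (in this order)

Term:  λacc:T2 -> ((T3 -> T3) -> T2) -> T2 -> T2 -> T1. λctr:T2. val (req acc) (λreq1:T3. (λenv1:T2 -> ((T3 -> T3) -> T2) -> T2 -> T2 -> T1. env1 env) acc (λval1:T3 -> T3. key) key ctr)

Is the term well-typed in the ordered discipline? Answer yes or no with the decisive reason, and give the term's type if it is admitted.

no — uses contraction: key ×2, acc ×2; req1, val1 left unused
counts: req ×1; env ×1; val ×1; key ×2; acc (λ-bound) ×2; ctr (λ-bound) ×1; req1 (λ-bound) ×0; env1 (λ-bound) ×1; val1 (λ-bound) ×0
order of uses: val, req, acc, env1, env, acc, key, key, ctr
typing: the term checks, with type (T2 -> ((T3 -> T3) -> T2) -> T2 -> T2 -> T1) -> T2 -> T2
all disciplines: ordered ✗ | linear ✗ | affine ✗ | relevant ✗ | unrestricted ✓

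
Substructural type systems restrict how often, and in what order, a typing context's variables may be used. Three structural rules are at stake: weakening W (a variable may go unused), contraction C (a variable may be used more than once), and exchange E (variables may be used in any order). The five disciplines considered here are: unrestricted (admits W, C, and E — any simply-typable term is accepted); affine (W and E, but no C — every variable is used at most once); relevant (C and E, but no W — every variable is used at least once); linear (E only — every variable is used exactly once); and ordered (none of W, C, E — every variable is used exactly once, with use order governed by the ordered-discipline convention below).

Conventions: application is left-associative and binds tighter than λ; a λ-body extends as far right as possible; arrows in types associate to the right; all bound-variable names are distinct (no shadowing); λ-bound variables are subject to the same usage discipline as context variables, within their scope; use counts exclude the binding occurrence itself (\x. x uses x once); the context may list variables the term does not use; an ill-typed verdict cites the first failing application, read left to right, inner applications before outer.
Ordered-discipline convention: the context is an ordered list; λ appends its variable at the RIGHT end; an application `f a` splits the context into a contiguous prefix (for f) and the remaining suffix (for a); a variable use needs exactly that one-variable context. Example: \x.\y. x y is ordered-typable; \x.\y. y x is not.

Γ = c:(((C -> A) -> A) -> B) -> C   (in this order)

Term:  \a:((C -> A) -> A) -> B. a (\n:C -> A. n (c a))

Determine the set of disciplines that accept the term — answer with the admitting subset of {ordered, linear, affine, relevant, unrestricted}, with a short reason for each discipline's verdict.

admitting disciplines: relevant, unrestricted
usage: c: 1, a [bound]: 2, n [bound]: 1
uses in reading order: a, n, c, a
typing: the term checks, with type (((C -> A) -> A) -> B) -> B
ordered: ✗, a ×2 used more than once (contraction)
linear: ✗, a ×2 used more than once (contraction)
affine: ✗, a ×2 used more than once (contraction)
relevant: ✓, none of c, a, n goes unused
unrestricted: ✓, type-checks ((((C -> A) -> A) -> B) -> B) and nothing is barred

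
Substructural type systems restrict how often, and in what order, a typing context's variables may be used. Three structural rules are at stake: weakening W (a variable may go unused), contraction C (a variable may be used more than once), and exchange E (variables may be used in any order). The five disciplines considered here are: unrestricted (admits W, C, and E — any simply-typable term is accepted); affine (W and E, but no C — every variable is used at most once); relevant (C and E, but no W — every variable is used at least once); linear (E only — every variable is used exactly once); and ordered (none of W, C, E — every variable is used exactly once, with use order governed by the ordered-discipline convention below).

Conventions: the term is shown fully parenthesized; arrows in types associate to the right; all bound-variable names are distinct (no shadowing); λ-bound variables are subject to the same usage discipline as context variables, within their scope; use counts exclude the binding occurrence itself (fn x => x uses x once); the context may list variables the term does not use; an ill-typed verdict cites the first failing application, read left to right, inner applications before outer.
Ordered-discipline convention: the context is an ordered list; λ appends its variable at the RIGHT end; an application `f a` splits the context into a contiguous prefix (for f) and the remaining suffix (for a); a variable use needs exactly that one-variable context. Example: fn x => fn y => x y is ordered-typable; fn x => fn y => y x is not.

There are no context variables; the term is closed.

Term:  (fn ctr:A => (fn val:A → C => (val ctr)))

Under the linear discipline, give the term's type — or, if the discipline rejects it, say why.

term : A → (A → C) → C
use counts: ctr [bound]: 1, val [bound]: 1
uses in reading order: val, ctr
typing: well-typed — term : A → (A → C) → C
across the five disciplines: ordered ✗; linear ✓; affine ✓; relevant ✓; unrestricted ✓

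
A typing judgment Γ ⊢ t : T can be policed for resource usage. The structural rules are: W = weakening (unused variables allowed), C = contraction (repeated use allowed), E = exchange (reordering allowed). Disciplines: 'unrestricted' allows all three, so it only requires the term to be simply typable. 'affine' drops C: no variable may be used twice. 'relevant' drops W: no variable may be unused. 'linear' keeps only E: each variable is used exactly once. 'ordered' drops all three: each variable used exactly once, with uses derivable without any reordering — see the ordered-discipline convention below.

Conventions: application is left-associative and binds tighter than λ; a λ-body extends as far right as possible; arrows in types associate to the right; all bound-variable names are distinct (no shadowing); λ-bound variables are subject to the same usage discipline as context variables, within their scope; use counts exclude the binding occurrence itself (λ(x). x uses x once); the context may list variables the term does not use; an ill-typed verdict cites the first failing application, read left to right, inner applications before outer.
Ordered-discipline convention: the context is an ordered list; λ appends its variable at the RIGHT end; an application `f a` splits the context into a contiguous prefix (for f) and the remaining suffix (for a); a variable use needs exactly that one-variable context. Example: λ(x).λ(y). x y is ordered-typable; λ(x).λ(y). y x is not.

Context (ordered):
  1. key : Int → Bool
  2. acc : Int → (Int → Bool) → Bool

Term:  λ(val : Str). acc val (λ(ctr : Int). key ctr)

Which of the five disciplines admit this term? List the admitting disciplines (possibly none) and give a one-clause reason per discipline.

admitted by: none
variable uses: key: 1×, acc: 1×, val (bound): 1×, ctr (bound): 1×
left-to-right use order: acc, val, key, ctr
typing: ill-typed: an application expects Int but receives Str
ordered: ✗ — not simply typable
linear: ✗ — fails simple typing
affine: ✗ — a type mismatch blocks all five
relevant: ✗ — the type mismatch rejects it
unrestricted: ✗ — not simply typable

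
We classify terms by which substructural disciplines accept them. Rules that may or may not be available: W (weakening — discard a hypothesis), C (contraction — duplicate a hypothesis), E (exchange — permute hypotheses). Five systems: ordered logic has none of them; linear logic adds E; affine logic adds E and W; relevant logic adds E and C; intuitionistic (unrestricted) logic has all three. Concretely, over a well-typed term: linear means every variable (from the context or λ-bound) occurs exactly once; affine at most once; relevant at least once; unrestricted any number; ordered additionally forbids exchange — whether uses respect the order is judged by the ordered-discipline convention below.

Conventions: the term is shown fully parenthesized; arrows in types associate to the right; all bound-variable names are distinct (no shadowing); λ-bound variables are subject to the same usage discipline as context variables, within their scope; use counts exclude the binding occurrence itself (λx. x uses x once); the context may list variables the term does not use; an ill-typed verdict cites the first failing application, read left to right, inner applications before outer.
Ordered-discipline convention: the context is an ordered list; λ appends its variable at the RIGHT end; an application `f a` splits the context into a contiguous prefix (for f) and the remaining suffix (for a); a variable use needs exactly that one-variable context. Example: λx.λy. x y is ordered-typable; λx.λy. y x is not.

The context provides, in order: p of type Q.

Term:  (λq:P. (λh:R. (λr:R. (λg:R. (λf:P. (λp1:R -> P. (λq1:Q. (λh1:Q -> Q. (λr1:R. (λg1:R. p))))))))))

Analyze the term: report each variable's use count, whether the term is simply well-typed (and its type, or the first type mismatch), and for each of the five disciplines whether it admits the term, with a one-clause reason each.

use counts: p: 1; q (bound): 0; h (bound): 0; r (bound): 0; g (bound): 0; f (bound): 0; p1 (bound): 0; q1 (bound): 0; h1 (bound): 0; r1 (bound): 0; g1 (bound): 0
left-to-right use order: p
typing: the term checks, with type P -> R -> R -> R -> P -> (R -> P) -> Q -> (Q -> Q) -> R -> R -> Q
ordered: ✗, q, h, r, g, f, p1, q1, h1, r1, g1 never used (weakening)
linear: ✗, q, h, r, g, f, p1, q1, h1, r1, g1 never used (weakening)
affine: ✓, no duplicate uses among p, q, h, r, g, f, p1, q1, h1, r1, g1
relevant: ✗, q, h, r, g, f, p1, q1, h1, r1, g1 never used (weakening)
unrestricted: ✓, simply typable at P -> R -> R -> R -> P -> (R -> P) -> Q -> (Q -> Q) -> R -> R -> Q; W, C, E all held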